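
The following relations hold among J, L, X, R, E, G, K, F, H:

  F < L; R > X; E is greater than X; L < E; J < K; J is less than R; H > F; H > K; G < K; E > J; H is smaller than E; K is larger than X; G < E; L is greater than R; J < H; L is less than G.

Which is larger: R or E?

Link the given pairs in sequence: R < L; L < G; G < K; K < H; H < E.
Together: R < L < G < K < H < E.
So R < E; E is the larger of the two.

E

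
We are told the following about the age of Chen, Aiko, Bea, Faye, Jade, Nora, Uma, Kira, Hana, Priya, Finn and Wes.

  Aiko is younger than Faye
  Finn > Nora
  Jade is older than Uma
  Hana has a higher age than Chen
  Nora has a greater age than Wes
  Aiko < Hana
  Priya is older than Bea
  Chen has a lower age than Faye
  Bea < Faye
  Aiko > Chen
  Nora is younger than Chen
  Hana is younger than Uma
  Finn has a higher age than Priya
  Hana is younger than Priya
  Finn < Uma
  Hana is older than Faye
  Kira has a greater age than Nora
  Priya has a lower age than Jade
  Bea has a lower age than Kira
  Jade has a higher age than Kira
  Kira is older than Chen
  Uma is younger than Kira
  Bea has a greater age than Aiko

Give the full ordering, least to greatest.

Nothing is placed below Wes, so it is least; from there Wes < Nora; Nora < Chen; Chen < Aiko; Aiko < Bea; Bea < Faye; Faye < Hana; Hana < Priya; Priya < Finn; Finn < Uma; Uma < Kira; Kira < Jade, each given directly.

Wes < Nora < Chen < Aiko < Bea < Faye < Hana < Priya < Finn < Uma < Kira < Jade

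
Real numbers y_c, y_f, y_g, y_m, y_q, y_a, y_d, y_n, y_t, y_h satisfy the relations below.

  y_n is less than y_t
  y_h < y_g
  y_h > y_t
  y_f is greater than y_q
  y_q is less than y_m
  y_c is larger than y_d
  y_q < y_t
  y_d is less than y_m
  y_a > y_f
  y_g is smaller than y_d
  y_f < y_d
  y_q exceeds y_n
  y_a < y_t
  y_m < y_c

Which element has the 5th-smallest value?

Piecing the relations together gives one ordering: y_n < y_q < y_f < y_a < y_t < y_h < y_g < y_d < y_m < y_c.
The 5th smallest is y_t.

y_t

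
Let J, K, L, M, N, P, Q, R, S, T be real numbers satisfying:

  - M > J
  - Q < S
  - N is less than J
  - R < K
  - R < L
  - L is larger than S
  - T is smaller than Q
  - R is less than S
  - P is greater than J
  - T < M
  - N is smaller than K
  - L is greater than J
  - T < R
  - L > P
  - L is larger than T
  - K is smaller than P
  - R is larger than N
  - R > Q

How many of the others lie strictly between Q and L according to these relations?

4

Chaining upward from Q reaches: R, K, P, S.
Chaining downward from L reaches: N, T, J, R, K, P, S.
Strictly between Q and L are those in both lists: R, K, P, S — 4 elements.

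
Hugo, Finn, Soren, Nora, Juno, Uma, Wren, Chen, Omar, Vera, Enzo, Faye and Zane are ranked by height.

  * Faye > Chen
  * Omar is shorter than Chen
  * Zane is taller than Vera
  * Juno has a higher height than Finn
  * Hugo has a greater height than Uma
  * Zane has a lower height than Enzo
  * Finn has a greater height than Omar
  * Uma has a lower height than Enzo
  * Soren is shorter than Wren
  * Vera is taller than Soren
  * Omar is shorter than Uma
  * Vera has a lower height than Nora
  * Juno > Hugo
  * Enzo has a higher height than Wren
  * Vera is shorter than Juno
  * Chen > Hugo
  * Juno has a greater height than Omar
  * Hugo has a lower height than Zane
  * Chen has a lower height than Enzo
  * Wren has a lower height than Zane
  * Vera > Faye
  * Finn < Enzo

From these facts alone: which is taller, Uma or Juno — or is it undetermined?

The relevant relations are Uma < Hugo; Hugo < Chen; Chen < Faye; Faye < Vera; Vera < Juno.
Chaining these gives Uma < Hugo < Chen < Faye < Vera < Juno.
So Juno is taller.

Juno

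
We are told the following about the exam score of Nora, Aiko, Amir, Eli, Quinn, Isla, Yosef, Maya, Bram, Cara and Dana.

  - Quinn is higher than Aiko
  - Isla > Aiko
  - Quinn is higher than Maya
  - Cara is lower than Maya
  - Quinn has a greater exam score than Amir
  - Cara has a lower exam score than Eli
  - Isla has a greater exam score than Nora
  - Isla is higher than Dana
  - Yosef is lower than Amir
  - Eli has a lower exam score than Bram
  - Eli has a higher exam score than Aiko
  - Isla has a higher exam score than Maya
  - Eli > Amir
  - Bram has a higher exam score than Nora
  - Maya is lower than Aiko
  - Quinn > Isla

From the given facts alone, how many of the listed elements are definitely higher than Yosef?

From Yosef the given relations immediately reach Amir.
From those, Eli, Quinn — 3 in total.
From those, Bram — 4 in total.
Nothing else is reachable above Yosef; 4 in all.

4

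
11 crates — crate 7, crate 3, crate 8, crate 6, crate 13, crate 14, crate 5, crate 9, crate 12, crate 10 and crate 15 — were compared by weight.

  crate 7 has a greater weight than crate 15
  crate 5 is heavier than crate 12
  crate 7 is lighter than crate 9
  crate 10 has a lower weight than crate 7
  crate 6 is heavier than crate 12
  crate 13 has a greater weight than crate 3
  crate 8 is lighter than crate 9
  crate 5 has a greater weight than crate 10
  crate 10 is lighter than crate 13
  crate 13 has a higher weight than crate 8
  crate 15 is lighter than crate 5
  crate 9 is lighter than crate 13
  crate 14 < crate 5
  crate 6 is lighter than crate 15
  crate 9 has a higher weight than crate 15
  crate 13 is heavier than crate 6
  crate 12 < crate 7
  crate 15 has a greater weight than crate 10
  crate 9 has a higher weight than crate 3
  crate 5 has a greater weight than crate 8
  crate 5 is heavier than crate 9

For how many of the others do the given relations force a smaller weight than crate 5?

From crate 5 the given relations immediately reach crate 8, crate 12, crate 10, crate 15, crate 14, crate 9.
From those, crate 3, crate 6, crate 7 — 9 in total.
Nothing else is reachable below crate 5; 9 in all.

9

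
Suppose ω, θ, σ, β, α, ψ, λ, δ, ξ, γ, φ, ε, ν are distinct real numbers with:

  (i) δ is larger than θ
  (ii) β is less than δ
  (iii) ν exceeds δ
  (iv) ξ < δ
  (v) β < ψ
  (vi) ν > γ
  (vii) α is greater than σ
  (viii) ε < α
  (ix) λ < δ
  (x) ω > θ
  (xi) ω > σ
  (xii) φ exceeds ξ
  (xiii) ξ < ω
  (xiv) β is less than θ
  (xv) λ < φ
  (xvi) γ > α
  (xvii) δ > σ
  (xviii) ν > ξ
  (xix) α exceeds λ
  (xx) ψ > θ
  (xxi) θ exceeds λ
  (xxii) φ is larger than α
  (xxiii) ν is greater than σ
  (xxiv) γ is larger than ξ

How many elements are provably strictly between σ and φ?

1

The relations place σ below φ. An element lies strictly between them when it is forced above σ and also forced below φ.
Above σ: {α, ω, γ, δ, ν}. Below φ: {ε, ξ, λ, α}.
Intersection: {α} — 1.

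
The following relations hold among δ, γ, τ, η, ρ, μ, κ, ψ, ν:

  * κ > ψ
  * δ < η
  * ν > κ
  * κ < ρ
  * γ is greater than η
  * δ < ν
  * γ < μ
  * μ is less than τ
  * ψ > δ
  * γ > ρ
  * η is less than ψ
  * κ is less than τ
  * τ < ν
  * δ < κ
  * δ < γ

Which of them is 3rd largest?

Chaining the given pairs: δ < η < ψ < κ < ρ < γ < μ < τ < ν.
Counting 3 from the largest end gives μ.

μ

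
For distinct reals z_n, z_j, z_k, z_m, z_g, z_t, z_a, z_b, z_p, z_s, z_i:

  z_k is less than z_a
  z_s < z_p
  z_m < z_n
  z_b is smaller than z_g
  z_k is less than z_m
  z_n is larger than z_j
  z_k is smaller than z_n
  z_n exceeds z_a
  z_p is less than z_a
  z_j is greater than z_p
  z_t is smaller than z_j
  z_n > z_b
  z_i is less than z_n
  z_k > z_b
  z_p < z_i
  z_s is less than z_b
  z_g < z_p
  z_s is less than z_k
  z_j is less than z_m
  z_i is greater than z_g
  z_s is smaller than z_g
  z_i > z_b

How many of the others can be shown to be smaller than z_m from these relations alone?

The elements the relations force below z_m are z_s, z_b, z_k, z_g, z_p, z_t, z_j — no chain reaches any other.
That is 7.

7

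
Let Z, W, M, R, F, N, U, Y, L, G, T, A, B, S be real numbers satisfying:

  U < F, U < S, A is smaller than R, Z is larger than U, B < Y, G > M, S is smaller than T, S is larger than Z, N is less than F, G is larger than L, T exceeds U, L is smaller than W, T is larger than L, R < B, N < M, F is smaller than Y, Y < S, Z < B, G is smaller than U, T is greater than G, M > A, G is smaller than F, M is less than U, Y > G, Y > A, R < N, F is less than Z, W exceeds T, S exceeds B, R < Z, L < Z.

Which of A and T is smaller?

A

A < R and R < N give A < N.
With N < M: A < R < N < M.
Then M < G extends the chain to G.
With G < U: A < R < N < M < G < U.
Then U < F extends the chain to F.
With F < Z: A < R < N < M < G < U < F < Z.
Then Z < B extends the chain to B.
With B < Y: A < R < N < M < G < U < F < Z < B < Y.
Then Y < S extends the chain to S.
Then S < T extends the chain to T.
So A < T; A is the smaller of the two.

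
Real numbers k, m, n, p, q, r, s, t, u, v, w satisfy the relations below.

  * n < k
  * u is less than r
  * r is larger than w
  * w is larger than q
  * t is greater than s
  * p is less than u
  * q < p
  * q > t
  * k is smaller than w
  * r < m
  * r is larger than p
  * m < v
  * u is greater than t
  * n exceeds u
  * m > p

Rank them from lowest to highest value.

The consecutive links are each given: s < t; t < q; q < p; p < u; u < n; n < k; k < w; w < r; r < m; m < v.

s < t < q < p < u < n < k < w < r < m < v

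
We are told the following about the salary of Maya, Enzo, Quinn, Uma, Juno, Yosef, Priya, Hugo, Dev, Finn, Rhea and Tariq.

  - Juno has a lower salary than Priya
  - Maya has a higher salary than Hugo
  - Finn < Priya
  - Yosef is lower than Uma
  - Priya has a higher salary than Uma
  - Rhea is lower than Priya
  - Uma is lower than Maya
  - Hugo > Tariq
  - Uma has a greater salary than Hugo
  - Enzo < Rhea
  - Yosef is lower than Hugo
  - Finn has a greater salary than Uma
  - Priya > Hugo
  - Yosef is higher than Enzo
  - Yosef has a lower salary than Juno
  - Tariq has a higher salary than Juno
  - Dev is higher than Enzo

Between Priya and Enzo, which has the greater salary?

Enzo < Yosef < Juno < Tariq < Hugo < Uma < Finn < Priya, by transitivity through Yosef, Juno, Tariq, Hugo, Uma, Finn.
So Enzo < Priya; Priya is the higher of the two.

Priya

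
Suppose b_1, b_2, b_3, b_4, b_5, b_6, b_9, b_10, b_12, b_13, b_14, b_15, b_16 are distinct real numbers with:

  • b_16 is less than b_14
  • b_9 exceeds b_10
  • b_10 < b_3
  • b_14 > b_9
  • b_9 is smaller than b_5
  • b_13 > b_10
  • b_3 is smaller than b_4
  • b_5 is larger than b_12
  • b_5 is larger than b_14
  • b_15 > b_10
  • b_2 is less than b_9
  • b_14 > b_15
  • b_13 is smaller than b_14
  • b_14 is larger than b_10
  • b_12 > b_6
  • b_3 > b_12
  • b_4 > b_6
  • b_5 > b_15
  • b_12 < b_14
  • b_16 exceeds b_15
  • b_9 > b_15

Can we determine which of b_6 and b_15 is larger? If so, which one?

undetermined

Following every chain through b_15: above b_15 we get b_9, b_16, b_14, b_5; below b_15 we get b_10.
b_6 is not reached, and no chain runs the other way from b_6 to b_15.
So the given relations leave the order of b_15 and b_6 undetermined.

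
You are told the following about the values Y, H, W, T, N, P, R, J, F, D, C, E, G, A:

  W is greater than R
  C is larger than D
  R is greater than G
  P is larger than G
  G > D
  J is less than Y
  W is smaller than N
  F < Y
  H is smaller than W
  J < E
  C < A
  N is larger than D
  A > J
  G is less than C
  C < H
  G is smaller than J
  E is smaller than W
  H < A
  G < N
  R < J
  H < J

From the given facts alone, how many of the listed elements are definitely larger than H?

6

From H the given relations immediately reach J, W, A.
From those, E, N, Y — 6 in total.
No other element is forced above H by the given relations, so the count is 6.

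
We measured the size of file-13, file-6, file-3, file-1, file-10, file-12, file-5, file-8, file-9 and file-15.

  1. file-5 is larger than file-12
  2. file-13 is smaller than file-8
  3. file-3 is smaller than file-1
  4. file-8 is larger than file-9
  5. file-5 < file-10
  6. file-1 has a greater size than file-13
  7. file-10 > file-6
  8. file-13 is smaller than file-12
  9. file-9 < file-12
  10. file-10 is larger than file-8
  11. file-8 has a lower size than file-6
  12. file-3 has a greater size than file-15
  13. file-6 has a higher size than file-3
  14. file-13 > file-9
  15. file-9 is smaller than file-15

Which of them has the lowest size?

file-15 is not least since file-9 < file-15; file-13 is not least since file-9 < file-13; file-3 is not least since file-15 < file-3; file-1 is not least since file-13 < file-1; file-12 is not least since file-9 < file-12; file-5 is not least since file-12 < file-5; file-8 is not least since file-9 < file-8; file-6 is not least since file-3 < file-6; file-10 is not least since file-5 < file-10.
Only file-9 has nothing below it, so file-9 is the lowest size.

file-9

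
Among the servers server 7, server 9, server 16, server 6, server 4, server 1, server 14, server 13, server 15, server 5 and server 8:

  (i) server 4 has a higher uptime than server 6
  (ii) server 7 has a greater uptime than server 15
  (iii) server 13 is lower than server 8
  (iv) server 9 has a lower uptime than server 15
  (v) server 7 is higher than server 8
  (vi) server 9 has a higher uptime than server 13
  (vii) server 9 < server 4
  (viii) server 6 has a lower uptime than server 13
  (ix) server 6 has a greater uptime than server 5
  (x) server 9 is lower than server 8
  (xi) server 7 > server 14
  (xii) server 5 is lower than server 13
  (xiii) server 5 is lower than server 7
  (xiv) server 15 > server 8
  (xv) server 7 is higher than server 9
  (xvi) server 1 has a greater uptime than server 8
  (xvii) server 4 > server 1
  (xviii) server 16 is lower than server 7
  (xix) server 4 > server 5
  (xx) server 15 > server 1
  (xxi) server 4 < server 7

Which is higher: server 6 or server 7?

server 6 < server 13 < server 8 < server 1 < server 15 < server 7, by transitivity through server 13, server 8, server 1, server 15.
So server 6 < server 7; server 7 is the higher of the two.

server 7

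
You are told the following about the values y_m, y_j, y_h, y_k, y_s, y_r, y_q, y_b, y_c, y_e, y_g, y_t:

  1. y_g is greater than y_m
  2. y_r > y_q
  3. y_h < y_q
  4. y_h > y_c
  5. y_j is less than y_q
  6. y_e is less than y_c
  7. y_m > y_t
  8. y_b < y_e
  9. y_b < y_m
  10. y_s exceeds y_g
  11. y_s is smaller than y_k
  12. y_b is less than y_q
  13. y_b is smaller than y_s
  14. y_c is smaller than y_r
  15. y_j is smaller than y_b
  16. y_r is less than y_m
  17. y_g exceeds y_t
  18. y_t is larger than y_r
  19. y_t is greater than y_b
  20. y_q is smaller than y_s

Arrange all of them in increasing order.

Nothing is placed below y_j, so it is least; from there y_j < y_b; y_b < y_e; y_e < y_c; y_c < y_h; y_h < y_q; y_q < y_r; y_r < y_t; y_t < y_m; y_m < y_g; y_g < y_s; y_s < y_k, each given directly.

y_j < y_b < y_e < y_c < y_h < y_q < y_r < y_t < y_m < y_g < y_s < y_k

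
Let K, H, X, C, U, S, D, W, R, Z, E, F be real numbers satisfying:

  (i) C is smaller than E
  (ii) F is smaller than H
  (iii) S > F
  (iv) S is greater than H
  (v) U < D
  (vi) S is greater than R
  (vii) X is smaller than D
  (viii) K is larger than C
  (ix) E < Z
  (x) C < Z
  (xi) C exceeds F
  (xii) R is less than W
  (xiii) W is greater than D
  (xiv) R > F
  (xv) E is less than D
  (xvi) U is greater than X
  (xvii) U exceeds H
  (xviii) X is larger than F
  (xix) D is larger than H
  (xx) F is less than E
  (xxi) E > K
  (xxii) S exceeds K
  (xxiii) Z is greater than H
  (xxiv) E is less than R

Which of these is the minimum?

F

X is not least since F < X; H is not least since F < H; C is not least since F < C; K is not least since C < K; U is not least since H < U; E is not least since K < E; R is not least since F < R; D is not least since H < D; W is not least since D < W; S is not least since R < S; Z is not least since H < Z.
Only F has nothing below it, so F is the minimum.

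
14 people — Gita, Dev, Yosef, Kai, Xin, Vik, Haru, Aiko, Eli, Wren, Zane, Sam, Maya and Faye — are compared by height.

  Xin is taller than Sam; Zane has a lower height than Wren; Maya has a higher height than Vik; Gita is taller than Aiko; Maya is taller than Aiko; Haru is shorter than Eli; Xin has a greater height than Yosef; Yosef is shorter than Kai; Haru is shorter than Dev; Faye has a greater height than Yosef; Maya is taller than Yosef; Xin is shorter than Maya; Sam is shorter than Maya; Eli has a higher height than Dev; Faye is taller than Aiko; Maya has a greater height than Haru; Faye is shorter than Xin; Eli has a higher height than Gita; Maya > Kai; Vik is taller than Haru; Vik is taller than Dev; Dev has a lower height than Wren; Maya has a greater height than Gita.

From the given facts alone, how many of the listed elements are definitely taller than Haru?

5

Directly above Haru: Dev, Vik, Maya, Eli.
One step further: Wren (5 so far).
No other element is forced above Haru by the given relations, so the count is 5.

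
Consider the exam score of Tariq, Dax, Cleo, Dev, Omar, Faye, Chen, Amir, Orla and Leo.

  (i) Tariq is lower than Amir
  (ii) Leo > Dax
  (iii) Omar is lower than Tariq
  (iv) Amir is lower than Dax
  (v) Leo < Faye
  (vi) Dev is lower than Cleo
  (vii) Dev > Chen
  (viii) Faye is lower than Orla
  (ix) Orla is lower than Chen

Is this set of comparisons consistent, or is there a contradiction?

consistent

Every relation is compatible with Omar < Tariq < Amir < Dax < Leo < Faye < Orla < Chen < Dev < Cleo; the set is consistent.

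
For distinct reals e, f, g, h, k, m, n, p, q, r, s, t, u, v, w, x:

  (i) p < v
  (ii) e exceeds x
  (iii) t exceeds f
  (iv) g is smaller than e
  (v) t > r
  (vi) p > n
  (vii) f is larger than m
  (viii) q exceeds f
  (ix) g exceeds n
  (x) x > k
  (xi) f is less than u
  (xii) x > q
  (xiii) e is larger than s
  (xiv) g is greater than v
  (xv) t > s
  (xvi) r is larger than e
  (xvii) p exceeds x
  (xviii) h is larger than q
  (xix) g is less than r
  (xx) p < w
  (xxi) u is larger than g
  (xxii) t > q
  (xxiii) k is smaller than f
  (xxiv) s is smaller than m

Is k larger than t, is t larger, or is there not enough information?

t

k < f and f < q give k < q.
With q < x: k < f < q < x.
With x < p: k < f < q < x < p.
Then p < v extends the chain to v.
Then v < g extends the chain to g.
Then g < e extends the chain to e.
Then e < r extends the chain to r.
Then r < t extends the chain to t.
So t is larger.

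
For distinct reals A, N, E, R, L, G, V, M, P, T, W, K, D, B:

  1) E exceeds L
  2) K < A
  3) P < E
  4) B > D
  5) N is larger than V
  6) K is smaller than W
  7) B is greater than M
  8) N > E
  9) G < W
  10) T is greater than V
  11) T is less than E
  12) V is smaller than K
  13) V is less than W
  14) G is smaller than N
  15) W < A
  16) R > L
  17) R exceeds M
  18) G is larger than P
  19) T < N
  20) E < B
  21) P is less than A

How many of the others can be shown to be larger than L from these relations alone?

Directly above L: E, R.
One step further: N, B (4 so far).
No other element is forced above L by the given relations, so the count is 4.

4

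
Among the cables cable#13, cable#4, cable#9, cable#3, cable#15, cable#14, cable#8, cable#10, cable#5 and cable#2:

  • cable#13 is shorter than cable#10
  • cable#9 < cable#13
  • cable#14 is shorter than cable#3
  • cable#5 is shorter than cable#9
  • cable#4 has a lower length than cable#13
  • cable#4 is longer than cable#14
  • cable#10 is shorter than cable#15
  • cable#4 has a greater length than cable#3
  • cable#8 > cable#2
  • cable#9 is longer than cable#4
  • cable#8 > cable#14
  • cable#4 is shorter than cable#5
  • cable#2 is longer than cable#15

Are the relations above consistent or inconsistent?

Every relation is compatible with cable#14 < cable#3 < cable#4 < cable#5 < cable#9 < cable#13 < cable#10 < cable#15 < cable#2 < cable#8; the set is consistent.

consistent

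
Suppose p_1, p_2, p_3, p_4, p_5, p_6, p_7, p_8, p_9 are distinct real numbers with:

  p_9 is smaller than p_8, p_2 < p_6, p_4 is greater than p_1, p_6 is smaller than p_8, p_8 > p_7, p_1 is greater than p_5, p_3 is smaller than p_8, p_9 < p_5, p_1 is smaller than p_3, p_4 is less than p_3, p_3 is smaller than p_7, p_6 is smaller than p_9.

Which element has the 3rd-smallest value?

Piecing the relations together gives one ordering: p_2 < p_6 < p_9 < p_5 < p_1 < p_4 < p_3 < p_7 < p_8.
The 3rd smallest is p_9.

p_9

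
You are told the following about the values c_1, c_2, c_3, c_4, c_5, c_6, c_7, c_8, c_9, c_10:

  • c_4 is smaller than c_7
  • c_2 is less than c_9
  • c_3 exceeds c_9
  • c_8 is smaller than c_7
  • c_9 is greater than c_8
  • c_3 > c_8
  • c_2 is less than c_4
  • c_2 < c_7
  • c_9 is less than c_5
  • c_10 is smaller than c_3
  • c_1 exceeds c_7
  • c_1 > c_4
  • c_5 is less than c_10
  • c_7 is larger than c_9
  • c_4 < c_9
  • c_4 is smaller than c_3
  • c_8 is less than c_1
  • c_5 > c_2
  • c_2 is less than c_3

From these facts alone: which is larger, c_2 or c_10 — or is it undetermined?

c_10

c_2 < c_4 < c_9 < c_5 < c_10, by transitivity through c_4, c_9, c_5.
So c_10 is larger.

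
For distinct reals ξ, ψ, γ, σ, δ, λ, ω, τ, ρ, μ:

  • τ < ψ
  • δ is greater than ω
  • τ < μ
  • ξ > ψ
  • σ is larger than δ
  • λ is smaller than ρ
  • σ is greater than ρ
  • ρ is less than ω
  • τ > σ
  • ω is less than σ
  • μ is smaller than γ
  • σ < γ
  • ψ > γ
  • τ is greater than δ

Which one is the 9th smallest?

ψ

Chaining the given pairs: λ < ρ < ω < δ < σ < τ < μ < γ < ψ < ξ.
Counting 9 from the smallest end gives ψ.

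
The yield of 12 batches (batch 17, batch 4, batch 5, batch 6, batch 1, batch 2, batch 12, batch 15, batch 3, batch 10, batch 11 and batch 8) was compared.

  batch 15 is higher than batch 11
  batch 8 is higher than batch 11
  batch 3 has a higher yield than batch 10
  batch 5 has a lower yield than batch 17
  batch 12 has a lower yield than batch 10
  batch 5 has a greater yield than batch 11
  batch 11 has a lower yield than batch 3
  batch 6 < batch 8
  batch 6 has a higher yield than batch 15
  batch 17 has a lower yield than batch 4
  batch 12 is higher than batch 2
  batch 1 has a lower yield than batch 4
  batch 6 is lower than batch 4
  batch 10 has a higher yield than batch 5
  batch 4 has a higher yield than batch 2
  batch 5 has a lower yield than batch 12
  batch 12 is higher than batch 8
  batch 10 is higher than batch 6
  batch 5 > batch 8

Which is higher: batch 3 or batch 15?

batch 3

batch 15 < batch 6 < batch 8 < batch 5 < batch 12 < batch 10 < batch 3, by transitivity through batch 6, batch 8, batch 5, batch 12, batch 10.
So batch 15 < batch 3; batch 3 is the higher of the two.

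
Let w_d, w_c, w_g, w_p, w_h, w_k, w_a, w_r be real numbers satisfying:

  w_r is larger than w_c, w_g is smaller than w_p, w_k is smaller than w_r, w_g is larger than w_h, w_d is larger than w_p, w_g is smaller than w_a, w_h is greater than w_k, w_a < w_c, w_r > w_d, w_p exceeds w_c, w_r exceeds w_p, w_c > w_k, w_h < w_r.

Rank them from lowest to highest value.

w_k < w_h < w_g < w_a < w_c < w_p < w_d < w_r

The consecutive links are each given: w_k < w_h; w_h < w_g; w_g < w_a; w_a < w_c; w_c < w_p; w_p < w_d; w_d < w_r.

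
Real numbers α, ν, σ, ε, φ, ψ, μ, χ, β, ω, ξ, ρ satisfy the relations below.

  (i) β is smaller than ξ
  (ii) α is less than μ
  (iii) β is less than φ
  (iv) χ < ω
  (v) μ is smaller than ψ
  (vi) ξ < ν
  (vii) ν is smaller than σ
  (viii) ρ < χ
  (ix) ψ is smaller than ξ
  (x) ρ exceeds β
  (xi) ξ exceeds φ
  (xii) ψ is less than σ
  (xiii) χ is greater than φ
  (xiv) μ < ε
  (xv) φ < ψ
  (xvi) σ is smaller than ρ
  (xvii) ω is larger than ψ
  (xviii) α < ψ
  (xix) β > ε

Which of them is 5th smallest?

The consecutive relations fix a unique order: α < μ < ε < β < φ < ψ < ξ < ν < σ < ρ < χ < ω.
The 5th smallest is φ.

φ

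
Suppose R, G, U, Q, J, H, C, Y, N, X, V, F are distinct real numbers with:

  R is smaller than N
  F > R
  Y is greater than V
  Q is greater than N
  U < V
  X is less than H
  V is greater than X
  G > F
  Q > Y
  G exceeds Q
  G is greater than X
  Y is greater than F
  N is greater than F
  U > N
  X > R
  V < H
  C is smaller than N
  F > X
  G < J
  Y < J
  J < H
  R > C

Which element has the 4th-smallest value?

F

Chaining the given pairs: C < R < X < F < N < U < V < Y < Q < G < J < H.
The 4th smallest is F.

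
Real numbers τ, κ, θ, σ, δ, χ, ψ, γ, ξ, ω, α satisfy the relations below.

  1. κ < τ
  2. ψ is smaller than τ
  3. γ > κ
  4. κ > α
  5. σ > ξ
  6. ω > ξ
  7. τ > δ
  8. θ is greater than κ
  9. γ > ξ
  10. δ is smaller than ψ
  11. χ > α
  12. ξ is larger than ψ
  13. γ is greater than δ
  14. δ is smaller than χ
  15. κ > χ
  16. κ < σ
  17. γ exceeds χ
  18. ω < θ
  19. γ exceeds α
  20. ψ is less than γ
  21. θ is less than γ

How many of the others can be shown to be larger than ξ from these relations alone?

From ξ the given relations immediately reach ω, γ, σ.
From those, θ — 4 in total.
Nothing else is reachable above ξ; 4 in all.

4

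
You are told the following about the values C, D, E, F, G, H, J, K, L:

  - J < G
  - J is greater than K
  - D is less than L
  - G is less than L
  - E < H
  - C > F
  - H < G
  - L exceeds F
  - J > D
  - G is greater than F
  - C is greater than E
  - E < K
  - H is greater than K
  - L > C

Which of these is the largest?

D is not greatest since D < J; E is not greatest since E < H; F is not greatest since F < G; K is not greatest since K < J; J is not greatest since J < G; H is not greatest since H < G; C is not greatest since C < L; G is not greatest since G < L.
Only L has nothing above it, so L is the largest.

L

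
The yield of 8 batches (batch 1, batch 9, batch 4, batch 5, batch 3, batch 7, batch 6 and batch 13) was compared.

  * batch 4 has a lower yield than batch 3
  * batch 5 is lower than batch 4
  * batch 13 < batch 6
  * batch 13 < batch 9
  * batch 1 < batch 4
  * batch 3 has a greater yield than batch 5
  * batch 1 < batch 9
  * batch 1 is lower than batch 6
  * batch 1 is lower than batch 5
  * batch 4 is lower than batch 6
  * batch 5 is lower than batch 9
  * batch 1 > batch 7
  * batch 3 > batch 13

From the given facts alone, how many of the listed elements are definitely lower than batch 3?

5

The elements the relations force below batch 3 are batch 7, batch 1, batch 5, batch 13, batch 4 — no chain reaches any other.
That is 5.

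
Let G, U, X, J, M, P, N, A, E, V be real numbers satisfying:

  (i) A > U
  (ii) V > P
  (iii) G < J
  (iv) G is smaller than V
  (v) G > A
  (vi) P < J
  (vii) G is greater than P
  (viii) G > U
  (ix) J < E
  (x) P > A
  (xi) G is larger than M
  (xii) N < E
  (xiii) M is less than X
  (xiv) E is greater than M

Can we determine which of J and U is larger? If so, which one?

J

U < A < P < G < J, by transitivity through A, P, G.
So J is larger.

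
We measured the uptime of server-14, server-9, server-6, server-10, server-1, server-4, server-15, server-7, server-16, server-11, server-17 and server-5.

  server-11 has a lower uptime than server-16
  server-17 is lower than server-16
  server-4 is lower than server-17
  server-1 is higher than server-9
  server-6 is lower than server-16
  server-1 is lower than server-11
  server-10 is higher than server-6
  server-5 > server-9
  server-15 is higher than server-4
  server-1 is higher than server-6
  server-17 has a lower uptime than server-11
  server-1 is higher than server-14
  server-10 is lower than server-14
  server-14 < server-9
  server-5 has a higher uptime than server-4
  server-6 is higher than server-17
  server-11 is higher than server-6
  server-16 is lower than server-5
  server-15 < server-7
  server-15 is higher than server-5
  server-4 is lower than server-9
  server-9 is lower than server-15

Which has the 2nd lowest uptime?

server-17

Chaining the given pairs: server-4 < server-17 < server-6 < server-10 < server-14 < server-9 < server-1 < server-11 < server-16 < server-5 < server-15 < server-7.
Counting 2 from the smallest end gives server-17.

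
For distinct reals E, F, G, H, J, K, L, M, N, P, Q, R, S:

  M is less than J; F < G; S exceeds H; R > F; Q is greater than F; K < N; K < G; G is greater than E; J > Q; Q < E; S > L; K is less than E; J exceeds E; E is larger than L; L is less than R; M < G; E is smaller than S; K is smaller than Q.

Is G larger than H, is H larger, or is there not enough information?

Following every chain through H: above H we get S.
G is not reached, and no chain runs the other way from G to H.
So the given relations leave the order of H and G undetermined.

undetermined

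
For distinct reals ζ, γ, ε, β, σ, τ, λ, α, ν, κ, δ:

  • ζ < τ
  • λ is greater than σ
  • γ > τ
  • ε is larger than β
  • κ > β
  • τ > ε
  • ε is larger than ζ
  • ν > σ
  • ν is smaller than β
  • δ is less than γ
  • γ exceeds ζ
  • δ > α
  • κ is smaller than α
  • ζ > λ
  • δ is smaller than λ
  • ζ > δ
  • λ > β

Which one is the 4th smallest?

κ

Piecing the relations together gives one ordering: σ < ν < β < κ < α < δ < λ < ζ < ε < τ < γ.
The 4th smallest is κ.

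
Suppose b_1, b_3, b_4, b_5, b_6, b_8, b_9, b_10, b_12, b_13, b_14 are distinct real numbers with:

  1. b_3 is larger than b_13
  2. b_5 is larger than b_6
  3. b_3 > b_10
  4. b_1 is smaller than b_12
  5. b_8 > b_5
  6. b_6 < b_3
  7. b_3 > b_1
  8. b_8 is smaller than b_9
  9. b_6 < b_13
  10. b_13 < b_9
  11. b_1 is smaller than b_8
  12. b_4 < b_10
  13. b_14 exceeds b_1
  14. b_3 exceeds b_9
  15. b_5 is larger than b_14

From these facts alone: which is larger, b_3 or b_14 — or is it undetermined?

The relevant relations are b_14 < b_5; b_5 < b_8; b_8 < b_9; b_9 < b_3.
Chaining these gives b_14 < b_5 < b_8 < b_9 < b_3.
So b_3 is larger.

b_3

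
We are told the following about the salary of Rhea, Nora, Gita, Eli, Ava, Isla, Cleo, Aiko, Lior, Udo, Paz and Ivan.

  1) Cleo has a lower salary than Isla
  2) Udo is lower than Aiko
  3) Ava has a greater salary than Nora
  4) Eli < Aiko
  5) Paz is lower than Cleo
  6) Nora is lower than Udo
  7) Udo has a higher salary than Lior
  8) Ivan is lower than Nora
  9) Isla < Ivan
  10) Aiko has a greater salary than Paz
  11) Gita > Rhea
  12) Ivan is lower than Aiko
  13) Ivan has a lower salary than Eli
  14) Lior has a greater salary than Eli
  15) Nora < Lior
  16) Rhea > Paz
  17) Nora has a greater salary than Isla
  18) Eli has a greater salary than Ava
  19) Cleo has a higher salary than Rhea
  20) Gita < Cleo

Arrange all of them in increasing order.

Paz < Rhea < Gita < Cleo < Isla < Ivan < Nora < Ava < Eli < Lior < Udo < Aiko

The consecutive links are each given: Paz < Rhea; Rhea < Gita; Gita < Cleo; Cleo < Isla; Isla < Ivan; Ivan < Nora; Nora < Ava; Ava < Eli; Eli < Lior; Lior < Udo; Udo < Aiko.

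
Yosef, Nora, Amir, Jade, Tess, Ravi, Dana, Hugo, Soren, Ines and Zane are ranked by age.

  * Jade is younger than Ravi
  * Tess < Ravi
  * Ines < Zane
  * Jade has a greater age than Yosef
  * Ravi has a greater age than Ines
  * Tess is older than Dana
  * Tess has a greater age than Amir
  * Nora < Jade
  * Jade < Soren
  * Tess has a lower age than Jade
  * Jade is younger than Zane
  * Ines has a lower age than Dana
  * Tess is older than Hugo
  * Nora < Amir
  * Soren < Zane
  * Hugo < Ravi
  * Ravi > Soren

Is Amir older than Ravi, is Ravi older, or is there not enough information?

Ravi

Amir < Tess and Tess < Jade give Amir < Jade.
Then Jade < Soren extends the chain to Soren.
With Soren < Ravi: Amir < Tess < Jade < Soren < Ravi.
So Ravi is older.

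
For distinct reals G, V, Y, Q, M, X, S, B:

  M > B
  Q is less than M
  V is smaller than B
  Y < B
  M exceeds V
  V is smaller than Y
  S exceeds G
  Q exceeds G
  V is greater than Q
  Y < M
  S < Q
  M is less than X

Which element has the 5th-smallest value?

Piecing the relations together gives one ordering: G < S < Q < V < Y < B < M < X.
The 5th smallest is Y.

Y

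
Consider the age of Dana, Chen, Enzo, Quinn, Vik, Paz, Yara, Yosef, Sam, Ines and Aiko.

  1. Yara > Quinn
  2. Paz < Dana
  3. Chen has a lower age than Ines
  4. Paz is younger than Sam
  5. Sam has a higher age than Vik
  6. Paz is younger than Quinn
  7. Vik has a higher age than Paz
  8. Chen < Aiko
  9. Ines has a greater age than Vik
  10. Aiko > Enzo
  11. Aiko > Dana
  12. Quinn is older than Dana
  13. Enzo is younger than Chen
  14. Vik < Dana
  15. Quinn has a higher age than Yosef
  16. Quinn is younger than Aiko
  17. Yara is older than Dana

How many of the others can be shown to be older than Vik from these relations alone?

From Vik the given relations immediately reach Dana, Sam, Ines.
From those, Quinn, Yara, Aiko — 6 in total.
No other element is forced above Vik by the given relations, so the count is 6.

6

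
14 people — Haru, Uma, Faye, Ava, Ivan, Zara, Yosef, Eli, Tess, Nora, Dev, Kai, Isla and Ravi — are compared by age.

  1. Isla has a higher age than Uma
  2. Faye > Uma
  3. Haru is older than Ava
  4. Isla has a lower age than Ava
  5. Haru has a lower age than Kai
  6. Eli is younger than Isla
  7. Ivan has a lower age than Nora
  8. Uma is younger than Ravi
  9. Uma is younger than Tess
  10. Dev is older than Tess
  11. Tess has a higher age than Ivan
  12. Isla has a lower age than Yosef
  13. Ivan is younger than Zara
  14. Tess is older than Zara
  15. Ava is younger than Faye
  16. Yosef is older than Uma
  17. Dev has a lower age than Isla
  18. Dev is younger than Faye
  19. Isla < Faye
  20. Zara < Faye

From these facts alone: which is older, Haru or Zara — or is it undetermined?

Zara < Tess and Tess < Dev give Zara < Dev.
Then Dev < Isla extends the chain to Isla.
With Isla < Ava: Zara < Tess < Dev < Isla < Ava.
Then Ava < Haru extends the chain to Haru.
So Haru is older.

Haru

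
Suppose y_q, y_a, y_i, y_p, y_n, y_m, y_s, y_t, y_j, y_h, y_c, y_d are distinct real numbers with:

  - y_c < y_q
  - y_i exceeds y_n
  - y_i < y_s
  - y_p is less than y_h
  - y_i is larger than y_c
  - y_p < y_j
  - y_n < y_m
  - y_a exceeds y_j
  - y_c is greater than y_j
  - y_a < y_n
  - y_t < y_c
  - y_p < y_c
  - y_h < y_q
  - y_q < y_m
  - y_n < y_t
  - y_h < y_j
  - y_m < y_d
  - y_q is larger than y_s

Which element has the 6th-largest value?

y_c

Chaining the given pairs: y_p < y_h < y_j < y_a < y_n < y_t < y_c < y_i < y_s < y_q < y_m < y_d.
The 6th largest is y_c.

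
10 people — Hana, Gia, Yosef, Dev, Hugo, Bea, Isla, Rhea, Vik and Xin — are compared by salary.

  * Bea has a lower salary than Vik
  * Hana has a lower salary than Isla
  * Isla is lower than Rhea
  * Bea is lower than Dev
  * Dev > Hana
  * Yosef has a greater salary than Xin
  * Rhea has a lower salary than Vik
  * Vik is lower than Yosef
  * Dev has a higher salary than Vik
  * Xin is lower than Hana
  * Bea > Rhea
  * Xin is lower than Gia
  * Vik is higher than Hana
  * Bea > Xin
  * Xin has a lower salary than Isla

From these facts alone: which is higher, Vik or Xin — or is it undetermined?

Vik

Xin < Hana < Isla < Rhea < Bea < Vik, by transitivity through Hana, Isla, Rhea, Bea.
So Vik is higher.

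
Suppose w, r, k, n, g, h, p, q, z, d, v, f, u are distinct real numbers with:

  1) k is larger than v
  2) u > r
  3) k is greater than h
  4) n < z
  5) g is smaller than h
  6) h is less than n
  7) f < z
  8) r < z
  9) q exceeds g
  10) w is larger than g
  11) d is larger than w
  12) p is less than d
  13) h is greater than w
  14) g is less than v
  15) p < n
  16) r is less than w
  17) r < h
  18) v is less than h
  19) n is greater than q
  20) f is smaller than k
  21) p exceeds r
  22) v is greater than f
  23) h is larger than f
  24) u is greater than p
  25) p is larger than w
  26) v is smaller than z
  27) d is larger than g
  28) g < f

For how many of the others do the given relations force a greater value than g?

From g the given relations immediately reach w, q, f, v, d, h.
From those, p, n, k, z — 10 in total.
From those, u — 11 in total.
No other element is forced above g by the given relations, so the count is 11.

11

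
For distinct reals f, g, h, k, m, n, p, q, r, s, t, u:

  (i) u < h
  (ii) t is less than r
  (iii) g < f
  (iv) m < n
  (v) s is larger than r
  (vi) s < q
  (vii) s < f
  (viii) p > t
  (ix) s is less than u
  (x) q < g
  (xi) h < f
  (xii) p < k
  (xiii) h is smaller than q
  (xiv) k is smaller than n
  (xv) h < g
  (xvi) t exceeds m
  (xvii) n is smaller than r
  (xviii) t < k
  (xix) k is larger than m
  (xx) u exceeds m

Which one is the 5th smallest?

n

Chaining the given pairs: m < t < p < k < n < r < s < u < h < q < g < f.
The 5th smallest is n.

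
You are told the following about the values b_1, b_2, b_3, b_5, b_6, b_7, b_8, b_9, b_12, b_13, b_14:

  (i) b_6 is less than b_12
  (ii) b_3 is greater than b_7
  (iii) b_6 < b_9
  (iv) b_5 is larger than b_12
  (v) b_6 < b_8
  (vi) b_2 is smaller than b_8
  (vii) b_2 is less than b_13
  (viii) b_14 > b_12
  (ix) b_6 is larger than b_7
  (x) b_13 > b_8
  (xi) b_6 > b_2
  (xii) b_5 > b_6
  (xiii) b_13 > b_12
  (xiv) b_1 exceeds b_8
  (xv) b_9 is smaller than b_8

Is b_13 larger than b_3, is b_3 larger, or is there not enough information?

Following every chain through b_3: below b_3 we get b_7.
b_13 is not reached, and no chain runs the other way from b_13 to b_3.
So the given relations leave the order of b_3 and b_13 undetermined.

undetermined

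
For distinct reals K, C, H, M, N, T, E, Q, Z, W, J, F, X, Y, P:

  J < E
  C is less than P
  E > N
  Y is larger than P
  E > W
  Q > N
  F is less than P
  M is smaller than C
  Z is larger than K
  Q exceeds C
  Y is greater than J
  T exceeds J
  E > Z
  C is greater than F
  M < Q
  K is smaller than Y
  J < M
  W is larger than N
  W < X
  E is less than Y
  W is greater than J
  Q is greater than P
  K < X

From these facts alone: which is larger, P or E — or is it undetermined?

undetermined

Following every chain through P: above P we get Q, Y; below P we get J, M, F, C.
E is not reached, and no chain runs the other way from E to P.
So the given relations leave the order of P and E undetermined.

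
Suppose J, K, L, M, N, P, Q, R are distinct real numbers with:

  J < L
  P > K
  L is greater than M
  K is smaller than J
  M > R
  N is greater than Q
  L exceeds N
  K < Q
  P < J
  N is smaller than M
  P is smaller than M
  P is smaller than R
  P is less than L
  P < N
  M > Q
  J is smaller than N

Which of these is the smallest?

K

P is not least since K < P; J is not least since P < J; R is not least since P < R; Q is not least since K < Q; N is not least since P < N; M is not least since Q < M; L is not least since J < L.
Only K has nothing below it, so K is the smallest.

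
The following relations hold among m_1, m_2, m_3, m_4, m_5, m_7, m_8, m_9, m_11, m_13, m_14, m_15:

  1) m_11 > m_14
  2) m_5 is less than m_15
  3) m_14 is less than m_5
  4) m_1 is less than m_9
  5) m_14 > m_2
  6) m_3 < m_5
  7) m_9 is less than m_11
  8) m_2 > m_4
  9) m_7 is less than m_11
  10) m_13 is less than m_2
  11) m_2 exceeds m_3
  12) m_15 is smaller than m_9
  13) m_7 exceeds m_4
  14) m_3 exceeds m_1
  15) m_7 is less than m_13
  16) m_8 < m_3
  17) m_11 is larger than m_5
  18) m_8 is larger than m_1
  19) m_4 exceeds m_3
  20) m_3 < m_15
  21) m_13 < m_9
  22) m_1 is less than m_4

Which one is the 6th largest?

The consecutive relations fix a unique order: m_1 < m_8 < m_3 < m_4 < m_7 < m_13 < m_2 < m_14 < m_5 < m_15 < m_9 < m_11.
Counting 6 from the largest end gives m_2.

m_2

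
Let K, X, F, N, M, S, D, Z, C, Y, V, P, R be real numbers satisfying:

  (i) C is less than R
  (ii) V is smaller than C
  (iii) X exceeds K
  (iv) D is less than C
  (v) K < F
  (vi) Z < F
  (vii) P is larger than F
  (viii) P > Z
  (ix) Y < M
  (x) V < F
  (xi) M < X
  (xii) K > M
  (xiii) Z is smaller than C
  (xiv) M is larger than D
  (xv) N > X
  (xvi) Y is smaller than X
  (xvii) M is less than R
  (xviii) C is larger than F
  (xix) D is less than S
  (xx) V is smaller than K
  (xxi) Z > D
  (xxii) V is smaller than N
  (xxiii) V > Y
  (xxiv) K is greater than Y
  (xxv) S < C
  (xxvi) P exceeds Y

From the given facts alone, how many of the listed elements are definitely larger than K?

Directly above K: F, X.
One step further: C, N, P (5 so far).
One step further: R (6 so far).
Nothing else is reachable above K; 6 in all.

6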